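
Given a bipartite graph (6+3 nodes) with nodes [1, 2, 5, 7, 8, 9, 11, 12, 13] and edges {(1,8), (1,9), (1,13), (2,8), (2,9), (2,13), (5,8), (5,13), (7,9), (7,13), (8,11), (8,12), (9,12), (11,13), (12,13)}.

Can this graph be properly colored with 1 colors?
No, G is not 1-colorable

Edge (1,8) forces its endpoints to differ, so 1 color is not enough.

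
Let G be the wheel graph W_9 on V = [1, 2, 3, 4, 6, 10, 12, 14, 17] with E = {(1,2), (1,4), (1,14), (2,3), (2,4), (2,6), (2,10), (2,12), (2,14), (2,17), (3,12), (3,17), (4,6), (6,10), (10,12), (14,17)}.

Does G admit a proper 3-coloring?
A valid 3-coloring: color 1: [2]; color 2: [3, 4, 10, 14]; color 3: [1, 6, 12, 17].
(χ(G) = 3 ≤ 3.)

Yes, G is 3-colorable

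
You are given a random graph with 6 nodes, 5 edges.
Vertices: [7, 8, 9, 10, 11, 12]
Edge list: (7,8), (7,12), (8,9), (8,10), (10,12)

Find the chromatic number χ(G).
χ(G) = 2

Clique number ω(G) = 2 (lower bound: χ ≥ ω).
The graph is bipartite (no odd cycle), so 2 colors suffice: χ(G) = 2.
A valid 2-coloring: color 1: [8, 11, 12]; color 2: [7, 9, 10].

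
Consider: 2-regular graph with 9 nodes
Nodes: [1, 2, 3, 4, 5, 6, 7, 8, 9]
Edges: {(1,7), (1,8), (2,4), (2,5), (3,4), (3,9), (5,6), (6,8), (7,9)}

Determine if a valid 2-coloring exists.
No, G is not 2-colorable

Odd cycle [8, 6, 5, 2, 4, 3, 9, 7, 1] needs 3 colors (χ ≥ 3).
Hence χ(G) ≥ 3 > 2, so no proper 2-coloring exists.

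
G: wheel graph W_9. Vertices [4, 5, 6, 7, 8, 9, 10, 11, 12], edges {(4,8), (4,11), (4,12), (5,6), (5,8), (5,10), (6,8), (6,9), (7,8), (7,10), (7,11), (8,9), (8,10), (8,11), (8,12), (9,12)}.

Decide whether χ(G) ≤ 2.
The clique on vertices [4, 8, 11] has size 3 > 2, so it alone needs 3 colors.

No, G is not 2-colorable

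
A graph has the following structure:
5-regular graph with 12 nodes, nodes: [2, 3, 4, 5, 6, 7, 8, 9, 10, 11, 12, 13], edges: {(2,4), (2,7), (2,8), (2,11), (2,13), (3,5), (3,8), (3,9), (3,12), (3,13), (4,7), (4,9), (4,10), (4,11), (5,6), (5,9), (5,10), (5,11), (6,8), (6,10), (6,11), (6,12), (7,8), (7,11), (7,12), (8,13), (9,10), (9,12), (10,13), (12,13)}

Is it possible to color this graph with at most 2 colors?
The clique on vertices [2, 4, 7, 11] has size 4 > 2, so it alone needs 4 colors.

No, G is not 2-colorable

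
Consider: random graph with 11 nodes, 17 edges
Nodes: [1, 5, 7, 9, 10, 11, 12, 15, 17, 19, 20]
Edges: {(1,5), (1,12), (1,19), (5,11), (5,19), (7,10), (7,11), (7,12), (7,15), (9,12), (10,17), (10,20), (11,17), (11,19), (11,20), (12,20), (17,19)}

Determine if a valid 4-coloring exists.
Yes, G is 4-colorable

A valid 4-coloring: color 1: [1, 9, 10, 11, 15]; color 2: [12, 19]; color 3: [5, 7, 17, 20].
(χ(G) = 3 ≤ 4.)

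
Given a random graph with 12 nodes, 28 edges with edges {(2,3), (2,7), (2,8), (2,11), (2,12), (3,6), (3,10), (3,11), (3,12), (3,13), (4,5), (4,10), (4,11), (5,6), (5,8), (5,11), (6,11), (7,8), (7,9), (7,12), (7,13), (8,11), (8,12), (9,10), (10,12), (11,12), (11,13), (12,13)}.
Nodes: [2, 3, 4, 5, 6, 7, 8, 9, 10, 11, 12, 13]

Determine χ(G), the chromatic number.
Clique number ω(G) = 4 (lower bound: χ ≥ ω).
The clique on [2, 8, 11, 12] has size 4, forcing χ ≥ 4, and the coloring below uses 4 colors, so χ(G) = 4.
A valid 4-coloring: color 1: [7, 10, 11]; color 2: [5, 9, 12]; color 3: [3, 4, 8]; color 4: [2, 6, 13].

χ(G) = 4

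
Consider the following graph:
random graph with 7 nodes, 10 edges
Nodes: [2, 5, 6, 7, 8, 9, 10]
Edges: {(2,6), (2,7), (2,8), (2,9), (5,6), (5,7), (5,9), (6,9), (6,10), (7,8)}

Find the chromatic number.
Clique number ω(G) = 3 (lower bound: χ ≥ ω).
The clique on [2, 7, 8] has size 3, forcing χ ≥ 3, and the coloring below uses 3 colors, so χ(G) = 3.
A valid 3-coloring: color 1: [2, 5, 10]; color 2: [6, 7]; color 3: [8, 9].

χ(G) = 3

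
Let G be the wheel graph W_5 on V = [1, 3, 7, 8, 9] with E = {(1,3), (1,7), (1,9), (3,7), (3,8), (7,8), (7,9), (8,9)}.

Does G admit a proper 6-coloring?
Yes, G is 6-colorable

A valid 6-coloring: color 1: [7]; color 2: [3, 9]; color 3: [1, 8].
(χ(G) = 3 ≤ 6.)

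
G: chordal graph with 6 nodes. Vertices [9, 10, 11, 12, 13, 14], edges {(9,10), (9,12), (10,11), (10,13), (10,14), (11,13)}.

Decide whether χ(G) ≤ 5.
Yes, G is 5-colorable

A valid 5-coloring: color 1: [10, 12]; color 2: [9, 13, 14]; color 3: [11].
(χ(G) = 3 ≤ 5.)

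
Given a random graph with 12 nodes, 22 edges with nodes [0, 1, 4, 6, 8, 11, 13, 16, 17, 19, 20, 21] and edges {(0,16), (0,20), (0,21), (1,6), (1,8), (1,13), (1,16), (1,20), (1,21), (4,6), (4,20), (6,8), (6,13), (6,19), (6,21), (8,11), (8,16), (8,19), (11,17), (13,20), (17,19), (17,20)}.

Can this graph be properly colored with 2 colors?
The clique on vertices [1, 8, 16] has size 3 > 2, so it alone needs 3 colors.

No, G is not 2-colorable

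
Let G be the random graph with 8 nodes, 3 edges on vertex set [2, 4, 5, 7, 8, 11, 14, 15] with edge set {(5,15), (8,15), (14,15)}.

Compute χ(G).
Clique number ω(G) = 2 (lower bound: χ ≥ ω).
The graph is bipartite (no odd cycle), so 2 colors suffice: χ(G) = 2.
A valid 2-coloring: color 1: [2, 4, 7, 11, 15]; color 2: [5, 8, 14].

χ(G) = 2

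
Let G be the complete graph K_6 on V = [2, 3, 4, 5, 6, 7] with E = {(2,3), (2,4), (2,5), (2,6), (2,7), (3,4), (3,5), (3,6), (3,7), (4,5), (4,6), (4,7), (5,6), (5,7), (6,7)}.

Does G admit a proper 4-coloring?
The clique on vertices [2, 3, 4, 5, 6, 7] has size 6 > 4, so it alone needs 6 colors.

No, G is not 4-colorable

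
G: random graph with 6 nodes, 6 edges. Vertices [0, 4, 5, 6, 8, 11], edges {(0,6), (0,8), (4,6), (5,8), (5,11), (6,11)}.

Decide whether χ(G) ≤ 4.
A valid 4-coloring: color 1: [5, 6]; color 2: [4, 8, 11]; color 3: [0].
(χ(G) = 3 ≤ 4.)

Yes, G is 4-colorable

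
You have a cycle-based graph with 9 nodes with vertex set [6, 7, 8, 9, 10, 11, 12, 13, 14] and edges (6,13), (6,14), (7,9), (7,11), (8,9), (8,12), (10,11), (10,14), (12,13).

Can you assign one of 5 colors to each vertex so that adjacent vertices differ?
A valid 5-coloring: color 1: [7, 8, 13, 14]; color 2: [6, 9, 11, 12]; color 3: [10].
(χ(G) = 3 ≤ 5.)

Yes, G is 5-colorable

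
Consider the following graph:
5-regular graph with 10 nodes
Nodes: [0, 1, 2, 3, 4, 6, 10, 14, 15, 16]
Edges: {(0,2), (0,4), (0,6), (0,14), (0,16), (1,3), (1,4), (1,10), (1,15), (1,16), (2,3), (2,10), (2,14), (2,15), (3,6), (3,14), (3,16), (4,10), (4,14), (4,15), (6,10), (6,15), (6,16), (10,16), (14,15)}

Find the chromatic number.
Clique number ω(G) = 3 (lower bound: χ ≥ ω).
The clique on [0, 6, 16] has size 3, forcing χ ≥ 3, and the coloring below uses 3 colors, so χ(G) = 3.
A valid 3-coloring: color 1: [1, 6, 14]; color 2: [2, 4, 16]; color 3: [0, 3, 10, 15].

χ(G) = 3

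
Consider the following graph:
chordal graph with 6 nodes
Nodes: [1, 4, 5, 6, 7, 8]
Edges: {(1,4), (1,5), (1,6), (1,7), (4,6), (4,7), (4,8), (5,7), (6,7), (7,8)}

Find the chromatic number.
Clique number ω(G) = 4 (lower bound: χ ≥ ω).
The clique on [1, 4, 6, 7] has size 4, forcing χ ≥ 4, and the coloring below uses 4 colors, so χ(G) = 4.
A valid 4-coloring: color 1: [7]; color 2: [4, 5]; color 3: [1, 8]; color 4: [6].

χ(G) = 4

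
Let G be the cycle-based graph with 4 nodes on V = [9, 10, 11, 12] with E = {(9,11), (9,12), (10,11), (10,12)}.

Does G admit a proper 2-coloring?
Yes, G is 2-colorable

A valid 2-coloring: color 1: [9, 10]; color 2: [11, 12].
(χ(G) = 2 ≤ 2.)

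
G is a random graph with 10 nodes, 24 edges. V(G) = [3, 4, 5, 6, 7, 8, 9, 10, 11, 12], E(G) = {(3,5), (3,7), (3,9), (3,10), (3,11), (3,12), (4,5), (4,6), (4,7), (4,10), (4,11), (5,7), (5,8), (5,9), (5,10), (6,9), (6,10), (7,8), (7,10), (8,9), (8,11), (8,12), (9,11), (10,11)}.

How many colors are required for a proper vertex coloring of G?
Clique number ω(G) = 4 (lower bound: χ ≥ ω).
The clique on [3, 5, 7, 10] has size 4, forcing χ ≥ 4, and the coloring below uses 4 colors, so χ(G) = 4.
A valid 4-coloring: color 1: [9, 10, 12]; color 2: [3, 4, 8]; color 3: [5, 6, 11]; color 4: [7].

χ(G) = 4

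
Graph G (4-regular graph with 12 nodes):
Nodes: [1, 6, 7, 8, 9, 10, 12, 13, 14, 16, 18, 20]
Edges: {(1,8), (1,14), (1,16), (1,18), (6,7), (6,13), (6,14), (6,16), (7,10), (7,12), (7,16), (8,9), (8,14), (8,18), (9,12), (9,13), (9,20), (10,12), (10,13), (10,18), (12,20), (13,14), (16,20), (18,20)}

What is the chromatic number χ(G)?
Clique number ω(G) = 3 (lower bound: χ ≥ ω).
The clique on [1, 8, 18] has size 3, forcing χ ≥ 3, and the coloring below uses 3 colors, so χ(G) = 3.
A valid 3-coloring: color 1: [1, 6, 10, 20]; color 2: [7, 9, 14, 18]; color 3: [8, 12, 13, 16].

χ(G) = 3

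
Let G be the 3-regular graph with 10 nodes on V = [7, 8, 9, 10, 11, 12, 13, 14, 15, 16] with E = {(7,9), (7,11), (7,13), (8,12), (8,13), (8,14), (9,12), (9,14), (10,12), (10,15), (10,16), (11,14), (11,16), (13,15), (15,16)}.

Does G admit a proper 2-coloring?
The clique on vertices [10, 15, 16] has size 3 > 2, so it alone needs 3 colors.

No, G is not 2-colorable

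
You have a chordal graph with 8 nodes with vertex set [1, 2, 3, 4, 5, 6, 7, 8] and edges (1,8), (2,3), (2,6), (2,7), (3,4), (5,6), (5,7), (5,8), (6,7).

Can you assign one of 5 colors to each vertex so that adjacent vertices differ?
Yes, G is 5-colorable

A valid 5-coloring: color 1: [3, 6, 8]; color 2: [1, 2, 4, 5]; color 3: [7].
(χ(G) = 3 ≤ 5.)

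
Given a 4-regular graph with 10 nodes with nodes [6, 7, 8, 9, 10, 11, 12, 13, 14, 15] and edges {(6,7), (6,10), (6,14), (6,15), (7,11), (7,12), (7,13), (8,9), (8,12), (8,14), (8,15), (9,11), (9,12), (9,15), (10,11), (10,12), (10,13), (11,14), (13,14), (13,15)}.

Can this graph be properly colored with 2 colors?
No, G is not 2-colorable

The clique on vertices [8, 9, 12] has size 3 > 2, so it alone needs 3 colors.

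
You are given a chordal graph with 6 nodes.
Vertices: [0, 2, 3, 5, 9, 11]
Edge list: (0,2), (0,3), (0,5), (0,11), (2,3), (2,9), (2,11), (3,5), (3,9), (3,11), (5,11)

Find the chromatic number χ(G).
Clique number ω(G) = 4 (lower bound: χ ≥ ω).
The clique on [0, 2, 3, 11] has size 4, forcing χ ≥ 4, and the coloring below uses 4 colors, so χ(G) = 4.
A valid 4-coloring: color 1: [3]; color 2: [0, 9]; color 3: [11]; color 4: [2, 5].

χ(G) = 4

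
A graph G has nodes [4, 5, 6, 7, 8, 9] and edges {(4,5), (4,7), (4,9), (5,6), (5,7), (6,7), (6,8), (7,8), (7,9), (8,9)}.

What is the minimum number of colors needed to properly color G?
χ(G) = 4

Clique number ω(G) = 3 (lower bound: χ ≥ ω).
Odd cycle [9, 4, 5, 6, 8] needs 3 colors (χ ≥ 3).
Vertex 7 is adjacent to every vertex of [4, 5, 6, 8, 9], which already need 3 colors among themselves, so 7 needs a new color (χ ≥ 4).
The coloring below uses 4 colors, so χ(G) = 4.
A valid 4-coloring: color 1: [7]; color 2: [6, 9]; color 3: [4, 8]; color 4: [5].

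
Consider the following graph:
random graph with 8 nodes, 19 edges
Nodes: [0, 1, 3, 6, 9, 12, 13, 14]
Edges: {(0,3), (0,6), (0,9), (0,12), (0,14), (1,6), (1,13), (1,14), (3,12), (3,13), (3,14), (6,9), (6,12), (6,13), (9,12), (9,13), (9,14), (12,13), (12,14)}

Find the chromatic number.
Clique number ω(G) = 4 (lower bound: χ ≥ ω).
The clique on [0, 6, 9, 12] has size 4, forcing χ ≥ 4, and the coloring below uses 4 colors, so χ(G) = 4.
A valid 4-coloring: color 1: [1, 12]; color 2: [0, 13]; color 3: [3, 9]; color 4: [6, 14].

χ(G) = 4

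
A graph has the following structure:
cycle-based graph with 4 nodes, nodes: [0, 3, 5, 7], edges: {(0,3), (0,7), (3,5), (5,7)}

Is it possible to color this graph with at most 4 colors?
Yes, G is 4-colorable

A valid 4-coloring: color 1: [3, 7]; color 2: [0, 5].
(χ(G) = 2 ≤ 4.)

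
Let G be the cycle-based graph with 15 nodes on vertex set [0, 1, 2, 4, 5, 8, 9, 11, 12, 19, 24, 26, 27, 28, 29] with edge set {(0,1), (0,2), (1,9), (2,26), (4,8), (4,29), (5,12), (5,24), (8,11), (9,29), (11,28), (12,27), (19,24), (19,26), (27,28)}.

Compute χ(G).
χ(G) = 3

Clique number ω(G) = 2 (lower bound: χ ≥ ω).
Odd cycle [5, 12, 27, 28, 11, 8, 4, 29, 9, 1, 0, 2, 26, 19, 24] needs 3 colors (χ ≥ 3).
The coloring below uses 3 colors, so χ(G) = 3.
A valid 3-coloring: color 1: [0, 4, 5, 9, 11, 19, 27]; color 2: [1, 2, 8, 12, 24, 28, 29]; color 3: [26].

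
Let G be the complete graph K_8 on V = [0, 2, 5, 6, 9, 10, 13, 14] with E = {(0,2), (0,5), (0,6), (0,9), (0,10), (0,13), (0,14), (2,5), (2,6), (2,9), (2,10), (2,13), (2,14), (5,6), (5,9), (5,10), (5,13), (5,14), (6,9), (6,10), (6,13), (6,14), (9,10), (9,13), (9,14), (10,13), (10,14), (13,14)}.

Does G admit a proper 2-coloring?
The clique on vertices [0, 2, 5, 6, 9, 10, 13, 14] has size 8 > 2, so it alone needs 8 colors.

No, G is not 2-colorable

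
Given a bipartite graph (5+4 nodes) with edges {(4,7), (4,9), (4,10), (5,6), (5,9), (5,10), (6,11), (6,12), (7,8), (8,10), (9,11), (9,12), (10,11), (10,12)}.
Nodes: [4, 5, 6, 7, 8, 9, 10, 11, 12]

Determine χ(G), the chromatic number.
Clique number ω(G) = 2 (lower bound: χ ≥ ω).
The graph is bipartite (no odd cycle), so 2 colors suffice: χ(G) = 2.
A valid 2-coloring: color 1: [6, 7, 9, 10]; color 2: [4, 5, 8, 11, 12].

χ(G) = 2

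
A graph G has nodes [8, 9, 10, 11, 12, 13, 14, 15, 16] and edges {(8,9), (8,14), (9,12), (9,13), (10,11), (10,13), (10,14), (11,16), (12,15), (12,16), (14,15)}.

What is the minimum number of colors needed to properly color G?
χ(G) = 3

Clique number ω(G) = 2 (lower bound: χ ≥ ω).
Odd cycle [14, 10, 13, 9, 8] needs 3 colors (χ ≥ 3).
The coloring below uses 3 colors, so χ(G) = 3.
A valid 3-coloring: color 1: [11, 12, 13, 14]; color 2: [9, 10, 15, 16]; color 3: [8].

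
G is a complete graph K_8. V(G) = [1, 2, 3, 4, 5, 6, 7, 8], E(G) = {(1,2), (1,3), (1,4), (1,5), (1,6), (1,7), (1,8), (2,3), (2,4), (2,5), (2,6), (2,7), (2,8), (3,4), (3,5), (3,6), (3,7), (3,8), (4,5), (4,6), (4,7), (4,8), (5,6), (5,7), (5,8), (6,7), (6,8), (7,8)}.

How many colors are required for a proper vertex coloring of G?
χ(G) = 8

Clique number ω(G) = 8 (lower bound: χ ≥ ω).
The clique on [1, 2, 3, 4, 5, 6, 7, 8] has size 8, forcing χ ≥ 8, and the coloring below uses 8 colors, so χ(G) = 8.
A valid 8-coloring: color 1: [2]; color 2: [4]; color 3: [6]; color 4: [1]; color 5: [5]; color 6: [3]; color 7: [7]; color 8: [8].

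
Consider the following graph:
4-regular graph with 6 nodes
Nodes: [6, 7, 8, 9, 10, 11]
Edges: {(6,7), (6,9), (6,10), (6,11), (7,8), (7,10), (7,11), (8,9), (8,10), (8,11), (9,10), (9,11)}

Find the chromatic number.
Clique number ω(G) = 3 (lower bound: χ ≥ ω).
The clique on [8, 9, 10] has size 3, forcing χ ≥ 3, and the coloring below uses 3 colors, so χ(G) = 3.
A valid 3-coloring: color 1: [10, 11]; color 2: [6, 8]; color 3: [7, 9].

χ(G) = 3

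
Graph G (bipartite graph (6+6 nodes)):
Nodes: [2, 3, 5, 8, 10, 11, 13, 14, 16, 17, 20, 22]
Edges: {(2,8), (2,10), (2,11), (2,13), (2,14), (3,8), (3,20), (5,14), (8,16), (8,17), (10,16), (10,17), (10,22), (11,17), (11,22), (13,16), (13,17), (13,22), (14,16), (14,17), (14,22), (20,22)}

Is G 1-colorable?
No, G is not 1-colorable

Edge (2,8) forces its endpoints to differ, so 1 color is not enough.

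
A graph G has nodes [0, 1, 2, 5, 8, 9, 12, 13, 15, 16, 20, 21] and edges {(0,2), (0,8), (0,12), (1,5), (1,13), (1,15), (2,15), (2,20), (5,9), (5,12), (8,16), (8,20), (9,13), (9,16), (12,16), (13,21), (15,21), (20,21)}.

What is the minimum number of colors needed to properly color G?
Clique number ω(G) = 2 (lower bound: χ ≥ ω).
The graph is bipartite (no odd cycle), so 2 colors suffice: χ(G) = 2.
A valid 2-coloring: color 1: [0, 5, 13, 15, 16, 20]; color 2: [1, 2, 8, 9, 12, 21].

χ(G) = 2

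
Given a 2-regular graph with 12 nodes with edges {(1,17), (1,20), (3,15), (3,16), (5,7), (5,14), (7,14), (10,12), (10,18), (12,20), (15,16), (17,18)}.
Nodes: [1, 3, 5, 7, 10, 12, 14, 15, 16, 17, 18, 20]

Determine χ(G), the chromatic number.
χ(G) = 3

Clique number ω(G) = 3 (lower bound: χ ≥ ω).
The clique on [3, 15, 16] has size 3, forcing χ ≥ 3, and the coloring below uses 3 colors, so χ(G) = 3.
A valid 3-coloring: color 1: [10, 14, 15, 17, 20]; color 2: [1, 7, 12, 16, 18]; color 3: [3, 5].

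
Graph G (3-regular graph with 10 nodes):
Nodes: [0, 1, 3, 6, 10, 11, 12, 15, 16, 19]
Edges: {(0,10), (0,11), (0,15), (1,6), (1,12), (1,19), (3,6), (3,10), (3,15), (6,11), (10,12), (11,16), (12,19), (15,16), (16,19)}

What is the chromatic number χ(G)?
χ(G) = 3

Clique number ω(G) = 3 (lower bound: χ ≥ ω).
The clique on [1, 12, 19] has size 3, forcing χ ≥ 3, and the coloring below uses 3 colors, so χ(G) = 3.
A valid 3-coloring: color 1: [0, 6, 12, 16]; color 2: [1, 10, 11, 15]; color 3: [3, 19].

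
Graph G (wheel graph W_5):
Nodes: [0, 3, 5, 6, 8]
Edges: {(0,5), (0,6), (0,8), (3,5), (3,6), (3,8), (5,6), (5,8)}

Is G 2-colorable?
No, G is not 2-colorable

The clique on vertices [0, 5, 8] has size 3 > 2, so it alone needs 3 colors.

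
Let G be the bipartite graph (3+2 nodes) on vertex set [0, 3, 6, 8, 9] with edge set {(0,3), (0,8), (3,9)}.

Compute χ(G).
χ(G) = 2

Clique number ω(G) = 2 (lower bound: χ ≥ ω).
The graph is bipartite (no odd cycle), so 2 colors suffice: χ(G) = 2.
A valid 2-coloring: color 1: [0, 6, 9]; color 2: [3, 8].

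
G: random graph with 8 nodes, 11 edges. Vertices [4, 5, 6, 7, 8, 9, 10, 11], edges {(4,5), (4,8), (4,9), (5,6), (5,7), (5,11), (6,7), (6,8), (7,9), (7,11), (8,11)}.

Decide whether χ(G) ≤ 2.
The clique on vertices [5, 7, 11] has size 3 > 2, so it alone needs 3 colors.

No, G is not 2-colorable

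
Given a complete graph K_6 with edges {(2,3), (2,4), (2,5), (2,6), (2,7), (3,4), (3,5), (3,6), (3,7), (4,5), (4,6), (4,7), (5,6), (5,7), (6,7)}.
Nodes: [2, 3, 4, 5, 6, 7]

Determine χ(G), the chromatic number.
Clique number ω(G) = 6 (lower bound: χ ≥ ω).
The clique on [2, 3, 4, 5, 6, 7] has size 6, forcing χ ≥ 6, and the coloring below uses 6 colors, so χ(G) = 6.
A valid 6-coloring: color 1: [5]; color 2: [4]; color 3: [6]; color 4: [3]; color 5: [7]; color 6: [2].

χ(G) = 6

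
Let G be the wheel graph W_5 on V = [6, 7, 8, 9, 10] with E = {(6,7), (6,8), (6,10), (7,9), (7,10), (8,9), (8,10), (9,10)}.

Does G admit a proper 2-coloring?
No, G is not 2-colorable

The clique on vertices [8, 9, 10] has size 3 > 2, so it alone needs 3 colors.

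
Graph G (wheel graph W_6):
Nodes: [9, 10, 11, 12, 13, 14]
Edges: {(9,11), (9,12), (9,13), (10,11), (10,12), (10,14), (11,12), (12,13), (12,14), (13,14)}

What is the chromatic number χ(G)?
Clique number ω(G) = 3 (lower bound: χ ≥ ω).
Odd cycle [14, 13, 9, 11, 10] needs 3 colors (χ ≥ 3).
Vertex 12 is adjacent to every vertex of [9, 10, 11, 13, 14], which already need 3 colors among themselves, so 12 needs a new color (χ ≥ 4).
The coloring below uses 4 colors, so χ(G) = 4.
A valid 4-coloring: color 1: [12]; color 2: [11, 14]; color 3: [10, 13]; color 4: [9].

χ(G) = 4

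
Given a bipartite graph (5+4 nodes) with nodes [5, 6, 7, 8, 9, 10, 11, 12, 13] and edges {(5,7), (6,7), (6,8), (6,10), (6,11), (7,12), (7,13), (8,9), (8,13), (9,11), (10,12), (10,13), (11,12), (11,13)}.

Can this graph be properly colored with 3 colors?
Yes, G is 3-colorable

A valid 3-coloring: color 1: [5, 6, 9, 12, 13]; color 2: [7, 8, 10, 11].
(χ(G) = 2 ≤ 3.)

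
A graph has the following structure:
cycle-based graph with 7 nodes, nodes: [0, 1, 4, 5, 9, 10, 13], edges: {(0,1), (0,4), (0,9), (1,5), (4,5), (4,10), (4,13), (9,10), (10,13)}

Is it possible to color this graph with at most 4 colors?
Yes, G is 4-colorable

A valid 4-coloring: color 1: [1, 4, 9]; color 2: [0, 5, 10]; color 3: [13].
(χ(G) = 3 ≤ 4.)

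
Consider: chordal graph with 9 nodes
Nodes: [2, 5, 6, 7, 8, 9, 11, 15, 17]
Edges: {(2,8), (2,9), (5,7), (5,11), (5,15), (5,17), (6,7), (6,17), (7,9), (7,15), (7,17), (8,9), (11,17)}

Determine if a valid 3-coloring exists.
Yes, G is 3-colorable

A valid 3-coloring: color 1: [7, 8, 11]; color 2: [5, 6, 9]; color 3: [2, 15, 17].
(χ(G) = 3 ≤ 3.)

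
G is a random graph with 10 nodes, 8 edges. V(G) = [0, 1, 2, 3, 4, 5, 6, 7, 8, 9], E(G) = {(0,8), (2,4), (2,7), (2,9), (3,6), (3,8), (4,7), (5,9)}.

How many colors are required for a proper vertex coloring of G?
Clique number ω(G) = 3 (lower bound: χ ≥ ω).
The clique on [2, 4, 7] has size 3, forcing χ ≥ 3, and the coloring below uses 3 colors, so χ(G) = 3.
A valid 3-coloring: color 1: [0, 1, 2, 3, 5]; color 2: [4, 6, 8, 9]; color 3: [7].

χ(G) = 3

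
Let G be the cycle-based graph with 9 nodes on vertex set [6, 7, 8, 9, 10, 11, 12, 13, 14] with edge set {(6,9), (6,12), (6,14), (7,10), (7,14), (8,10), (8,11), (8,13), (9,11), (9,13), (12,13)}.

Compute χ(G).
Clique number ω(G) = 2 (lower bound: χ ≥ ω).
Odd cycle [14, 7, 10, 8, 13, 12, 6] needs 3 colors (χ ≥ 3).
The coloring below uses 3 colors, so χ(G) = 3.
A valid 3-coloring: color 1: [6, 7, 11, 13]; color 2: [8, 9, 12, 14]; color 3: [10].

χ(G) = 3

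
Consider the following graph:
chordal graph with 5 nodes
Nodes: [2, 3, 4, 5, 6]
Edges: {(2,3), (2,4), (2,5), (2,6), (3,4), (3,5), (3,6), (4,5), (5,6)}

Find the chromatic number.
Clique number ω(G) = 4 (lower bound: χ ≥ ω).
The clique on [2, 3, 4, 5] has size 4, forcing χ ≥ 4, and the coloring below uses 4 colors, so χ(G) = 4.
A valid 4-coloring: color 1: [3]; color 2: [2]; color 3: [5]; color 4: [4, 6].

χ(G) = 4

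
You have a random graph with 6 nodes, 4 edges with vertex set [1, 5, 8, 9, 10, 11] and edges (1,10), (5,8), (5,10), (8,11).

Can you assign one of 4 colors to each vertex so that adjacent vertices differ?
A valid 4-coloring: color 1: [8, 9, 10]; color 2: [1, 5, 11].
(χ(G) = 2 ≤ 4.)

Yes, G is 4-colorable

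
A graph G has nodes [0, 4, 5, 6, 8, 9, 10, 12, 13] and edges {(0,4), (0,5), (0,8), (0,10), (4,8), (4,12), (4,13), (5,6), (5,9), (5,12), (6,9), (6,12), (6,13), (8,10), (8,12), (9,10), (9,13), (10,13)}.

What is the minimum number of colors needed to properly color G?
Clique number ω(G) = 3 (lower bound: χ ≥ ω).
The clique on [0, 8, 10] has size 3, forcing χ ≥ 3, and the coloring below uses 3 colors, so χ(G) = 3.
A valid 3-coloring: color 1: [5, 8, 13]; color 2: [0, 9, 12]; color 3: [4, 6, 10].

χ(G) = 3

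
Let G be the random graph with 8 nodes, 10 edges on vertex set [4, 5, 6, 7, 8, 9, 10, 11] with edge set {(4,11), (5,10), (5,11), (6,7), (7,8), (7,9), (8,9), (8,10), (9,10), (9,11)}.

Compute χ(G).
χ(G) = 3

Clique number ω(G) = 3 (lower bound: χ ≥ ω).
The clique on [8, 9, 10] has size 3, forcing χ ≥ 3, and the coloring below uses 3 colors, so χ(G) = 3.
A valid 3-coloring: color 1: [4, 5, 6, 9]; color 2: [8, 11]; color 3: [7, 10].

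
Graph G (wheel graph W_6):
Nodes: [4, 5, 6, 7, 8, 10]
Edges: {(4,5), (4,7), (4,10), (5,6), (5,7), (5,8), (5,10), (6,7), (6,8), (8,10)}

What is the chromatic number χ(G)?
χ(G) = 4

Clique number ω(G) = 3 (lower bound: χ ≥ ω).
Odd cycle [6, 8, 10, 4, 7] needs 3 colors (χ ≥ 3).
Vertex 5 is adjacent to every vertex of [4, 6, 7, 8, 10], which already need 3 colors among themselves, so 5 needs a new color (χ ≥ 4).
The coloring below uses 4 colors, so χ(G) = 4.
A valid 4-coloring: color 1: [5]; color 2: [4, 6]; color 3: [7, 8]; color 4: [10].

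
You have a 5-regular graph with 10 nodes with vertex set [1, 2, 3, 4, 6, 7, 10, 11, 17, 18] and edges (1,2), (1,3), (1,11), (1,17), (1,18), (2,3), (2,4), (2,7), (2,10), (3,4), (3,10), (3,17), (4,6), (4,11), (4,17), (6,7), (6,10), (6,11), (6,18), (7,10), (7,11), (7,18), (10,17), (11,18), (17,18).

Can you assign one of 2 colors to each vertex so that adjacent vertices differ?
The clique on vertices [6, 7, 11, 18] has size 4 > 2, so it alone needs 4 colors.

No, G is not 2-colorable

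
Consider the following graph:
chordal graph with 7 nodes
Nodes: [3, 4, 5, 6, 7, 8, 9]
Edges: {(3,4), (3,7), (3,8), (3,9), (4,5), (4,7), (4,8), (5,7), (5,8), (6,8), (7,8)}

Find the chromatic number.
Clique number ω(G) = 4 (lower bound: χ ≥ ω).
The clique on [3, 4, 7, 8] has size 4, forcing χ ≥ 4, and the coloring below uses 4 colors, so χ(G) = 4.
A valid 4-coloring: color 1: [8, 9]; color 2: [3, 5, 6]; color 3: [7]; color 4: [4].

χ(G) = 4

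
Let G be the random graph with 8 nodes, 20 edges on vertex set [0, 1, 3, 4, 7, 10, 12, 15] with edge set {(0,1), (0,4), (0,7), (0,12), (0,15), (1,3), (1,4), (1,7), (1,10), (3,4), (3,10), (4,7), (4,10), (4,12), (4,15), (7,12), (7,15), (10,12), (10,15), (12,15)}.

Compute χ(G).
χ(G) = 5

Clique number ω(G) = 5 (lower bound: χ ≥ ω).
The clique on [0, 4, 7, 12, 15] has size 5, forcing χ ≥ 5, and the coloring below uses 5 colors, so χ(G) = 5.
A valid 5-coloring: color 1: [4]; color 2: [7, 10]; color 3: [1, 15]; color 4: [3, 12]; color 5: [0].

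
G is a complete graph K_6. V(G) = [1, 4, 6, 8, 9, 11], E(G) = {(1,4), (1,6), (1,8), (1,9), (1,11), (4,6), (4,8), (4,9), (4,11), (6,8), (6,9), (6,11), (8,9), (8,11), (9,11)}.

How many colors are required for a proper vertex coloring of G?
Clique number ω(G) = 6 (lower bound: χ ≥ ω).
The clique on [1, 4, 6, 8, 9, 11] has size 6, forcing χ ≥ 6, and the coloring below uses 6 colors, so χ(G) = 6.
A valid 6-coloring: color 1: [4]; color 2: [1]; color 3: [11]; color 4: [6]; color 5: [8]; color 6: [9].

χ(G) = 6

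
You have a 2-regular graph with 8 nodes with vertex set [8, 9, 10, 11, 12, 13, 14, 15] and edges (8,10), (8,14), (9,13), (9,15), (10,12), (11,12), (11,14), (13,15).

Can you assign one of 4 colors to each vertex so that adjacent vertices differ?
A valid 4-coloring: color 1: [8, 9, 12]; color 2: [10, 11, 13]; color 3: [14, 15].
(χ(G) = 3 ≤ 4.)

Yes, G is 4-colorable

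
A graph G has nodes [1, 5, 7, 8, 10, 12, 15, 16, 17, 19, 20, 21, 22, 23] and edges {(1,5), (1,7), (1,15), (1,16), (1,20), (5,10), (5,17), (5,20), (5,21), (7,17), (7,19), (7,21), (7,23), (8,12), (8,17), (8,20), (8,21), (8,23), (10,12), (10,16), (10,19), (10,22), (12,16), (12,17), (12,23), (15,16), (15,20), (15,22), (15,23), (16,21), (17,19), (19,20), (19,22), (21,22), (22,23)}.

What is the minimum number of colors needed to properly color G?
χ(G) = 4

Clique number ω(G) = 3 (lower bound: χ ≥ ω).
Suppose a proper 3-coloring c exists. The clique [1, 5, 20] takes 3 distinct colors; by symmetry let c(1) = 1, c(5) = 2, c(20) = 3.
- Vertex 15: neighbors [1, 20] already have colors [1, 3] ⇒ c(15) = 2.
- Vertex 16: neighbors [1, 15] already have colors [1, 2] ⇒ c(16) = 3.
- Vertex 10: neighbors [5, 16] already have colors [2, 3] ⇒ c(10) = 1.
- Vertex 12: neighbors [10, 16] already have colors [1, 3] ⇒ c(12) = 2.
- Vertex 8: neighbors [12, 20] already have colors [2, 3] ⇒ c(8) = 1.
- Vertex 21: neighbors [8, 5, 16] already have colors [1, 2, 3] — all 3 colors blocked. Contradiction.
The forced assignments end in a contradiction, so G has no proper 3-coloring (χ ≥ 4).
The coloring below uses 4 colors, so χ(G) = 4.
A valid 4-coloring: color 1: [7, 16, 20, 22]; color 2: [1, 10, 17, 21, 23]; color 3: [5, 8, 15, 19]; color 4: [12].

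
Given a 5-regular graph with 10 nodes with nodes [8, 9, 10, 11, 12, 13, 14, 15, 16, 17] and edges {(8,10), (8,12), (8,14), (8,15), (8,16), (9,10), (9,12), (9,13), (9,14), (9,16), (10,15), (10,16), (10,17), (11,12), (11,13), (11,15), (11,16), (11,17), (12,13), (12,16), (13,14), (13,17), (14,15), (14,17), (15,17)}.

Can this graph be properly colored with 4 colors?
A valid 4-coloring: color 1: [8, 9, 17]; color 2: [13, 15, 16]; color 3: [10, 12, 14]; color 4: [11].
(χ(G) = 4 ≤ 4.)

Yes, G is 4-colorable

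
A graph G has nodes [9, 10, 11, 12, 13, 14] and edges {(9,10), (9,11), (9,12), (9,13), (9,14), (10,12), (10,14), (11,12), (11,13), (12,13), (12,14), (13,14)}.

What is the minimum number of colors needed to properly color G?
χ(G) = 4

Clique number ω(G) = 4 (lower bound: χ ≥ ω).
The clique on [9, 10, 12, 14] has size 4, forcing χ ≥ 4, and the coloring below uses 4 colors, so χ(G) = 4.
A valid 4-coloring: color 1: [12]; color 2: [9]; color 3: [11, 14]; color 4: [10, 13].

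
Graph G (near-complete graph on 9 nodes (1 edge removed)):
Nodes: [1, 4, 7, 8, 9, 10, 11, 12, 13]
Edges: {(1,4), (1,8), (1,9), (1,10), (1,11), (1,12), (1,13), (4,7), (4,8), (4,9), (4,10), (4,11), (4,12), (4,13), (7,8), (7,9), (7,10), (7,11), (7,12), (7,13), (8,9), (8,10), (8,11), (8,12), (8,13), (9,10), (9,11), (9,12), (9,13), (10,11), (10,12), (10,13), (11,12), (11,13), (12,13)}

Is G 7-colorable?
The clique on vertices [1, 4, 8, 9, 10, 11, 12, 13] has size 8 > 7, so it alone needs 8 colors.

No, G is not 7-colorable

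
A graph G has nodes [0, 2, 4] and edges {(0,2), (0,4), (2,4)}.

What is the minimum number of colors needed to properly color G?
χ(G) = 3

Clique number ω(G) = 3 (lower bound: χ ≥ ω).
The clique on [0, 2, 4] has size 3, forcing χ ≥ 3, and the coloring below uses 3 colors, so χ(G) = 3.
A valid 3-coloring: color 1: [0]; color 2: [4]; color 3: [2].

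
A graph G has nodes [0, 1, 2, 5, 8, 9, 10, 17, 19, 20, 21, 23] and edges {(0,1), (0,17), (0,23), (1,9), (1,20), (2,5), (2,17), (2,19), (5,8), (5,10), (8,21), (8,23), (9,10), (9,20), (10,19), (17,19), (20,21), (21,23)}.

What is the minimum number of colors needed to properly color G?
Clique number ω(G) = 3 (lower bound: χ ≥ ω).
The clique on [2, 17, 19] has size 3, forcing χ ≥ 3, and the coloring below uses 3 colors, so χ(G) = 3.
A valid 3-coloring: color 1: [10, 17, 20, 23]; color 2: [0, 2, 8, 9]; color 3: [1, 5, 19, 21].

χ(G) = 3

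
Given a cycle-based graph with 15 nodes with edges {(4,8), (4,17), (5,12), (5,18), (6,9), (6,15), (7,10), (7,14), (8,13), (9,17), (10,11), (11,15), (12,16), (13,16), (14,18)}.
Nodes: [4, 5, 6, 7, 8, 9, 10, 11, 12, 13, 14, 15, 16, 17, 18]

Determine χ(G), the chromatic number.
Clique number ω(G) = 2 (lower bound: χ ≥ ω).
Odd cycle [5, 12, 16, 13, 8, 4, 17, 9, 6, 15, 11, 10, 7, 14, 18] needs 3 colors (χ ≥ 3).
The coloring below uses 3 colors, so χ(G) = 3.
A valid 3-coloring: color 1: [5, 6, 8, 11, 14, 16, 17]; color 2: [4, 9, 10, 12, 13, 15, 18]; color 3: [7].

χ(G) = 3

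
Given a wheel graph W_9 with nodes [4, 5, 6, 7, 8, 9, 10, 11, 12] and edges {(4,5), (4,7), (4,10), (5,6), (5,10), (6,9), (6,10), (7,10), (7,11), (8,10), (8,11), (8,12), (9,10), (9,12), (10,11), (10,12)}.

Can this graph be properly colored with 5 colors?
A valid 5-coloring: color 1: [10]; color 2: [4, 6, 11, 12]; color 3: [5, 7, 8, 9].
(χ(G) = 3 ≤ 5.)

Yes, G is 5-colorable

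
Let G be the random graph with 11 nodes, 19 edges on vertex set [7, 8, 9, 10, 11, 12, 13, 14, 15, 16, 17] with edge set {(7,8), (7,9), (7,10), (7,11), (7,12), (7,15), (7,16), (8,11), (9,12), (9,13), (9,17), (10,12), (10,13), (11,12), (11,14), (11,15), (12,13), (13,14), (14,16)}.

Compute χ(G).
χ(G) = 3

Clique number ω(G) = 3 (lower bound: χ ≥ ω).
The clique on [9, 12, 13] has size 3, forcing χ ≥ 3, and the coloring below uses 3 colors, so χ(G) = 3.
A valid 3-coloring: color 1: [7, 13, 17]; color 2: [9, 10, 11, 16]; color 3: [8, 12, 14, 15].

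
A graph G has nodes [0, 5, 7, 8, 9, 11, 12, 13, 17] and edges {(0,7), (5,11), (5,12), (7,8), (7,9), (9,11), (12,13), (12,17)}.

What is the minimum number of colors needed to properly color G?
χ(G) = 2

Clique number ω(G) = 2 (lower bound: χ ≥ ω).
The graph is bipartite (no odd cycle), so 2 colors suffice: χ(G) = 2.
A valid 2-coloring: color 1: [7, 11, 12]; color 2: [0, 5, 8, 9, 13, 17].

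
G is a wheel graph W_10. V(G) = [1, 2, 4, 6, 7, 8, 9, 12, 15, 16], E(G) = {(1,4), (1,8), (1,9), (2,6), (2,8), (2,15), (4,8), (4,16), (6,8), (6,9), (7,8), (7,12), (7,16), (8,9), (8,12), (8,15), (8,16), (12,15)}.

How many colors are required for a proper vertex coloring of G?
Clique number ω(G) = 3 (lower bound: χ ≥ ω).
Odd cycle [12, 15, 2, 6, 9, 1, 4, 16, 7] needs 3 colors (χ ≥ 3).
Vertex 8 is adjacent to every vertex of [1, 2, 4, 6, 7, 9, 12, 15, 16], which already need 3 colors among themselves, so 8 needs a new color (χ ≥ 4).
The coloring below uses 4 colors, so χ(G) = 4.
A valid 4-coloring: color 1: [8]; color 2: [2, 9, 12, 16]; color 3: [1, 6, 7, 15]; color 4: [4].

χ(G) = 4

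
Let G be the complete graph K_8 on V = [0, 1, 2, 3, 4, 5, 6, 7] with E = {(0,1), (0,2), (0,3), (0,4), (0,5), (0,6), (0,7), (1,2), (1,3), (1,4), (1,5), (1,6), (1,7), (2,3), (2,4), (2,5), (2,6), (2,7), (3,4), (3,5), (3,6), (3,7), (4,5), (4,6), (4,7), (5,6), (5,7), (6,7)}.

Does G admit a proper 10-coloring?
Yes, G is 10-colorable

A valid 10-coloring: color 1: [7]; color 2: [6]; color 3: [3]; color 4: [0]; color 5: [1]; color 6: [2]; color 7: [4]; color 8: [5].
(χ(G) = 8 ≤ 10.)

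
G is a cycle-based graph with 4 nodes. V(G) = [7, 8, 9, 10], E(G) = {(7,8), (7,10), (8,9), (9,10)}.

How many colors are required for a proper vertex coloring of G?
Clique number ω(G) = 2 (lower bound: χ ≥ ω).
The graph is bipartite (no odd cycle), so 2 colors suffice: χ(G) = 2.
A valid 2-coloring: color 1: [7, 9]; color 2: [8, 10].

χ(G) = 2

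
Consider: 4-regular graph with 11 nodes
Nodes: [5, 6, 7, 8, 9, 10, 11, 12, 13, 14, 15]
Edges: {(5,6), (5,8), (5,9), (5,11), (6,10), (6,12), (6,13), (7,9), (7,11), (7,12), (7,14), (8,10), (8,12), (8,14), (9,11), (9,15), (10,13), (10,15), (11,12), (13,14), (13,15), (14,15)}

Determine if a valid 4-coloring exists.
A valid 4-coloring: color 1: [9, 10, 12, 14]; color 2: [5, 7, 13]; color 3: [6, 8, 11, 15].
(χ(G) = 3 ≤ 4.)

Yes, G is 4-colorable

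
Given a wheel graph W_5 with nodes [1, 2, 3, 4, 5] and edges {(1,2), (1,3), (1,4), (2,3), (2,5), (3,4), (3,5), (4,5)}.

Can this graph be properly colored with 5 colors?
Yes, G is 5-colorable

A valid 5-coloring: color 1: [3]; color 2: [2, 4]; color 3: [1, 5].
(χ(G) = 3 ≤ 5.)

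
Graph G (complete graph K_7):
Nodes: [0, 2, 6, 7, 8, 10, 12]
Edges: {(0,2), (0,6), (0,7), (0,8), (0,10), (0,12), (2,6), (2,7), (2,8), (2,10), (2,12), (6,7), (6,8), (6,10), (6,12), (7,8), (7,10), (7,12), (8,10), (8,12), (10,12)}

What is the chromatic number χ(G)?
Clique number ω(G) = 7 (lower bound: χ ≥ ω).
The clique on [0, 2, 6, 7, 8, 10, 12] has size 7, forcing χ ≥ 7, and the coloring below uses 7 colors, so χ(G) = 7.
A valid 7-coloring: color 1: [2]; color 2: [0]; color 3: [10]; color 4: [6]; color 5: [12]; color 6: [8]; color 7: [7].

χ(G) = 7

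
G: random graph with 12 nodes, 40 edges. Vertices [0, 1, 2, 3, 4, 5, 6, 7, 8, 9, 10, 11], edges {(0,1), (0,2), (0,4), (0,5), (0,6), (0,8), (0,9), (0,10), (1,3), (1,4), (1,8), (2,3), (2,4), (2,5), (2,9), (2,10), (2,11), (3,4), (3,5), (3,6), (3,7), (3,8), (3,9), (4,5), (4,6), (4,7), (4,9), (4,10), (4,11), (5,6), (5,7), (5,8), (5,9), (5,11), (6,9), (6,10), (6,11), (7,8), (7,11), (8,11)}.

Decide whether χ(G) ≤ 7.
Yes, G is 7-colorable

A valid 7-coloring: color 1: [4, 8]; color 2: [1, 5, 10]; color 3: [0, 3, 11]; color 4: [2, 6, 7]; color 5: [9].
(χ(G) = 5 ≤ 7.)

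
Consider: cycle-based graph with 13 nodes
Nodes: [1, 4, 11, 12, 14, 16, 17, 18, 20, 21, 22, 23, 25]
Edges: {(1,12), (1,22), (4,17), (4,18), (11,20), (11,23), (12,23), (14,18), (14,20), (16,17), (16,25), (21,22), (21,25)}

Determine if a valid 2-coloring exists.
No, G is not 2-colorable

Odd cycle [4, 18, 14, 20, 11, 23, 12, 1, 22, 21, 25, 16, 17] needs 3 colors (χ ≥ 3).
Hence χ(G) ≥ 3 > 2, so no proper 2-coloring exists.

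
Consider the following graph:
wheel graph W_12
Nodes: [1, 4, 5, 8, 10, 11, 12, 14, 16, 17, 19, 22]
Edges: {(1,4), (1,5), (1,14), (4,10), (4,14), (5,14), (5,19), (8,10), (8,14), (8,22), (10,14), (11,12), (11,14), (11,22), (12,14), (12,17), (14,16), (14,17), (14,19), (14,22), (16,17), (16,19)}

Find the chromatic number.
Clique number ω(G) = 3 (lower bound: χ ≥ ω).
Odd cycle [19, 5, 1, 4, 10, 8, 22, 11, 12, 17, 16] needs 3 colors (χ ≥ 3).
Vertex 14 is adjacent to every vertex of [1, 4, 5, 8, 10, 11, 12, 16, 17, 19, 22], which already need 3 colors among themselves, so 14 needs a new color (χ ≥ 4).
The coloring below uses 4 colors, so χ(G) = 4.
A valid 4-coloring: color 1: [14]; color 2: [1, 10, 17, 19, 22]; color 3: [4, 5, 8, 11, 16]; color 4: [12].

χ(G) = 4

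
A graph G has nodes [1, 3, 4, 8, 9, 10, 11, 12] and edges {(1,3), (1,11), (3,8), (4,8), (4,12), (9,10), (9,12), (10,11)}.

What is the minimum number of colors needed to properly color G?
χ(G) = 2

Clique number ω(G) = 2 (lower bound: χ ≥ ω).
The graph is bipartite (no odd cycle), so 2 colors suffice: χ(G) = 2.
A valid 2-coloring: color 1: [3, 4, 9, 11]; color 2: [1, 8, 10, 12].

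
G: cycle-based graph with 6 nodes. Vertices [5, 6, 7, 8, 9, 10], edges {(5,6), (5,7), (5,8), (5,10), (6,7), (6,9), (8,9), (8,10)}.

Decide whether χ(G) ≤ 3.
Yes, G is 3-colorable

A valid 3-coloring: color 1: [5, 9]; color 2: [6, 8]; color 3: [7, 10].
(χ(G) = 3 ≤ 3.)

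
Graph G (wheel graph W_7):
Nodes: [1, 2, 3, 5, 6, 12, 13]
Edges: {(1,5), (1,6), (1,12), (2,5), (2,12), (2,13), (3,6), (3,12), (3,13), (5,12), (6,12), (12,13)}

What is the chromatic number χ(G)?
Clique number ω(G) = 3 (lower bound: χ ≥ ω).
The clique on [1, 5, 12] has size 3, forcing χ ≥ 3, and the coloring below uses 3 colors, so χ(G) = 3.
A valid 3-coloring: color 1: [12]; color 2: [5, 6, 13]; color 3: [1, 2, 3].

χ(G) = 3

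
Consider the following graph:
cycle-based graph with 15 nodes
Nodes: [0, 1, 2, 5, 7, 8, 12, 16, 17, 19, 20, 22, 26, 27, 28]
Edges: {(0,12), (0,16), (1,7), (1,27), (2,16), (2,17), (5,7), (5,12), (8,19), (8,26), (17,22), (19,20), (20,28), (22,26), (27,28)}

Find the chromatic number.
Clique number ω(G) = 2 (lower bound: χ ≥ ω).
Odd cycle [28, 27, 1, 7, 5, 12, 0, 16, 2, 17, 22, 26, 8, 19, 20] needs 3 colors (χ ≥ 3).
The coloring below uses 3 colors, so χ(G) = 3.
A valid 3-coloring: color 1: [0, 1, 2, 5, 19, 22, 28]; color 2: [7, 12, 16, 17, 20, 26, 27]; color 3: [8].

χ(G) = 3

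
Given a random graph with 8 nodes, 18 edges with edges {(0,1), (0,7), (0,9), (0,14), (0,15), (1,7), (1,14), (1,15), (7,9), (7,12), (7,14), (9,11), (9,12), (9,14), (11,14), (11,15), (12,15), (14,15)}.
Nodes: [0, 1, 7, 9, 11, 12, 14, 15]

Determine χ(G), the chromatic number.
Clique number ω(G) = 4 (lower bound: χ ≥ ω).
The clique on [0, 1, 14, 15] has size 4, forcing χ ≥ 4, and the coloring below uses 4 colors, so χ(G) = 4.
A valid 4-coloring: color 1: [12, 14]; color 2: [0, 11]; color 3: [7, 15]; color 4: [1, 9].

χ(G) = 4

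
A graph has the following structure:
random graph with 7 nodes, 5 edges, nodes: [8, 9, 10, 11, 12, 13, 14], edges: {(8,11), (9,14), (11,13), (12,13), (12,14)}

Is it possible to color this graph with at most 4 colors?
Yes, G is 4-colorable

A valid 4-coloring: color 1: [9, 10, 11, 12]; color 2: [8, 13, 14].
(χ(G) = 2 ≤ 4.)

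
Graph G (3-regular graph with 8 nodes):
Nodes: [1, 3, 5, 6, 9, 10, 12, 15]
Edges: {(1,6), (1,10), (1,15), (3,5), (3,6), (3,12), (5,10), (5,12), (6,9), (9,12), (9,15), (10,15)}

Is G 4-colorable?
Yes, G is 4-colorable

A valid 4-coloring: color 1: [6, 10, 12]; color 2: [1, 5, 9]; color 3: [3, 15].
(χ(G) = 3 ≤ 4.)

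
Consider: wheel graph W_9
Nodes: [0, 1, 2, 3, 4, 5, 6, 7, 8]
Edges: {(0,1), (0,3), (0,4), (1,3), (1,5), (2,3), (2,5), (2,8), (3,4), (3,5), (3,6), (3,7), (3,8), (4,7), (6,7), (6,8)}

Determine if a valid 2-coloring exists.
The clique on vertices [0, 1, 3] has size 3 > 2, so it alone needs 3 colors.

No, G is not 2-colorable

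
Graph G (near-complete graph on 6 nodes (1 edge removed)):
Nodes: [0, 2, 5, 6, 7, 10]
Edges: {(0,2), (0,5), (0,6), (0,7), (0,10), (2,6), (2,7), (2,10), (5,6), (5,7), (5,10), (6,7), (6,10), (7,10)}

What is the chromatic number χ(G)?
χ(G) = 5

Clique number ω(G) = 5 (lower bound: χ ≥ ω).
The clique on [0, 2, 6, 7, 10] has size 5, forcing χ ≥ 5, and the coloring below uses 5 colors, so χ(G) = 5.
A valid 5-coloring: color 1: [0]; color 2: [6]; color 3: [10]; color 4: [7]; color 5: [2, 5].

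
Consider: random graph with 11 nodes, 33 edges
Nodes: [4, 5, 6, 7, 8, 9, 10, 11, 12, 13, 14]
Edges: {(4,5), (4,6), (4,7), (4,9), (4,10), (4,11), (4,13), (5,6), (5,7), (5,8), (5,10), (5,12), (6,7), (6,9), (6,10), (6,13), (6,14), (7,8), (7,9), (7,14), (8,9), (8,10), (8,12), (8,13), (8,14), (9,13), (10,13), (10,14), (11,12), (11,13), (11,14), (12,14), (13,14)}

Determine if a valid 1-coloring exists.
No, G is not 1-colorable

The clique on vertices [8, 10, 13, 14] has size 4 > 1, so it alone needs 4 colors.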